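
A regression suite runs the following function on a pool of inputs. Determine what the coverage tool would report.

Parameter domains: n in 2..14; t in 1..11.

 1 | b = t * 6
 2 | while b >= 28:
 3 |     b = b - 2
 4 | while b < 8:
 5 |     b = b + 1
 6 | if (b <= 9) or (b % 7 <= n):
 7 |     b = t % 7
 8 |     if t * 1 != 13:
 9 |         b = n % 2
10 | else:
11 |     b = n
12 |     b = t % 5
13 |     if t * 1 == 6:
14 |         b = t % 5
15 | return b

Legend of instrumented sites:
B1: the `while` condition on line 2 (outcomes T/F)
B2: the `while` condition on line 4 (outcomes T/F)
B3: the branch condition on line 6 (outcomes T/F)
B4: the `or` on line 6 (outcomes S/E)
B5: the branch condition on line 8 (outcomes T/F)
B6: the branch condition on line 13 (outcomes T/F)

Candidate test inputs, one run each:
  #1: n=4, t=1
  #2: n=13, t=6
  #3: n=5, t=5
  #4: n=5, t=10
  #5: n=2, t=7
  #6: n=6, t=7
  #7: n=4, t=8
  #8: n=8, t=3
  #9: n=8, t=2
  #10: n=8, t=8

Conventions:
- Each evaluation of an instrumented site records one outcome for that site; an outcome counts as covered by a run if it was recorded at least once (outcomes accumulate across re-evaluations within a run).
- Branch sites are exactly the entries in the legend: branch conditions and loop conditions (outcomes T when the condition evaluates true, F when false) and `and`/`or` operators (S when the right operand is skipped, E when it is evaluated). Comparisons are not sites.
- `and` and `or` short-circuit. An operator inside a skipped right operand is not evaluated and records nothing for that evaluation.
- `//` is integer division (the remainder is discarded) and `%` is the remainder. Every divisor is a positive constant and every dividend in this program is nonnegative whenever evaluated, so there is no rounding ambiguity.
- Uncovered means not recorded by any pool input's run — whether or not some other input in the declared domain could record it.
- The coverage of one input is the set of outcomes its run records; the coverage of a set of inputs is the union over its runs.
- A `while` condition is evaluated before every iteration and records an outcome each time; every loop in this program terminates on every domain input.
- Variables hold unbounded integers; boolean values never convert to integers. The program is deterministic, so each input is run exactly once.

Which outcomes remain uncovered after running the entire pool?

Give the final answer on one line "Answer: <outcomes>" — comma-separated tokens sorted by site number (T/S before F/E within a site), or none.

input #1 (n=4, t=1): events B1->F, B2->T, B2->T, B2->F, B4->S, B3->T, B5->T; covers B1=F, B2=T, B2=F, B3=T, B4=S, B5=T
input #2 (n=13, t=6): events B1->T, B1->T, B1->T, B1->T, B1->T, B1->F, B2->F, B4->E, B3->T, B5->T; covers B1=T, B1=F, B2=F, B3=T, B4=E, B5=T
input #3 (n=5, t=5): events B1->T, B1->T, B1->F, B2->F, B4->E, B3->T, B5->T; covers B1=T, B1=F, B2=F, B3=T, B4=E, B5=T
input #4 (n=5, t=10): events B1->T, B1->T, B1->T, B1->T, B1->T, B1->T, B1->T, B1->T, B1->T, B1->T, B1->T, B1->T, B1->T, B1->T, ...; covers B1=T, B1=F, B2=F, B3=T, B4=E, B5=T
input #5 (n=2, t=7): events B1->T, B1->T, B1->T, B1->T, B1->T, B1->T, B1->T, B1->T, B1->F, B2->F, B4->E, B3->F, B6->F; covers B1=T, B1=F, B2=F, B3=F, B4=E, B6=F
input #6 (n=6, t=7): events B1->T, B1->T, B1->T, B1->T, B1->T, B1->T, B1->T, B1->T, B1->F, B2->F, B4->E, B3->T, B5->T; covers B1=T, B1=F, B2=F, B3=T, B4=E, B5=T
input #7 (n=4, t=8): events B1->T, B1->T, B1->T, B1->T, B1->T, B1->T, B1->T, B1->T, B1->T, B1->T, B1->T, B1->F, B2->F, B4->E, ...; covers B1=T, B1=F, B2=F, B3=F, B4=E, B6=F
input #8 (n=8, t=3): events B1->F, B2->F, B4->E, B3->T, B5->T; covers B1=F, B2=F, B3=T, B4=E, B5=T
input #9 (n=8, t=2): events B1->F, B2->F, B4->E, B3->T, B5->T; covers B1=F, B2=F, B3=T, B4=E, B5=T
input #10 (n=8, t=8): events B1->T, B1->T, B1->T, B1->T, B1->T, B1->T, B1->T, B1->T, B1->T, B1->T, B1->T, B1->F, B2->F, B4->E, ...; covers B1=T, B1=F, B2=F, B3=T, B4=E, B5=T
union over the pool: B1=T, B1=F, B2=T, B2=F, B3=T, B3=F, B4=S, B4=E, B5=T, B6=F
uncovered (2 of 12): B5=F, B6=T

Answer: B5=F, B6=T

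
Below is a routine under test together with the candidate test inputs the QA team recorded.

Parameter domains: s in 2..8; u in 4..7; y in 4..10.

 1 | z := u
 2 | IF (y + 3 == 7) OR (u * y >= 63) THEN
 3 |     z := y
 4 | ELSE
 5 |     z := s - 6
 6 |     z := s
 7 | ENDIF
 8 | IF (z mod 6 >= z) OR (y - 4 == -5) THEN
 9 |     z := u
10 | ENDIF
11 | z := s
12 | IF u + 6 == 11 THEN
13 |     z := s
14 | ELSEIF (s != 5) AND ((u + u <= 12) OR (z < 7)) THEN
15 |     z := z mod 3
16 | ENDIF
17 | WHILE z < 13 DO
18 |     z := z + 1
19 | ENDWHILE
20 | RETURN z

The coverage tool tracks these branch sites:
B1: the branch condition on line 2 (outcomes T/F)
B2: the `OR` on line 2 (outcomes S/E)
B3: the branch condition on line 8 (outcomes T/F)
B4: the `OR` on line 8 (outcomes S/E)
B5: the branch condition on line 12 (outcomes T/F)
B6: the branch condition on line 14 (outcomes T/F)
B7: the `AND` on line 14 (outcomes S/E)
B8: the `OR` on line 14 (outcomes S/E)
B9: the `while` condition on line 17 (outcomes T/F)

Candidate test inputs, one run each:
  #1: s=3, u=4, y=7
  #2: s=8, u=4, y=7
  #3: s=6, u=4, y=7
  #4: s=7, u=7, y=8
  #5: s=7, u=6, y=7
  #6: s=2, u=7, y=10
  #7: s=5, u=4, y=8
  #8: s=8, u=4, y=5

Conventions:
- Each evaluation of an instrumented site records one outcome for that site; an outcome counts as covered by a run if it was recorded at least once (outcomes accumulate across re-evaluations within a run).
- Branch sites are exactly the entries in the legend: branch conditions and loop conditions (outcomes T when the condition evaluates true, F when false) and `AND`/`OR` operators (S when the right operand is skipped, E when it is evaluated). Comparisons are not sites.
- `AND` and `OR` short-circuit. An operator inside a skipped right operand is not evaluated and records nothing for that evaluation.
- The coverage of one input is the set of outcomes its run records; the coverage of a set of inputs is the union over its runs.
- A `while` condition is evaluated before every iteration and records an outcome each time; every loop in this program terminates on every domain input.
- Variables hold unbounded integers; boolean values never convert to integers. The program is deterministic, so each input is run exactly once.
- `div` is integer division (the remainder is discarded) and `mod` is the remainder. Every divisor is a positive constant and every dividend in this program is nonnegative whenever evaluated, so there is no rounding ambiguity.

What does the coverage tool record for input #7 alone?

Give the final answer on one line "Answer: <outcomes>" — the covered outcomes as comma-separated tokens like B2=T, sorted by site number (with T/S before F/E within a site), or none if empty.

Simulating input #7 (s=5, u=4, y=8) step by step:
  B2->E, B1->F, B4->S, B3->T, B5->F, B7->S, B6->F, B9->T, B9->T, B9->T
  B9->T, B9->T, B9->T, B9->T, B9->T, B9->F
collecting distinct outcomes: B1=F, B2=E, B3=T, B4=S, B5=F, B6=F, B7=S, B9=T, B9=F

Answer: B1=F, B2=E, B3=T, B4=S, B5=F, B6=F, B7=S, B9=T, B9=F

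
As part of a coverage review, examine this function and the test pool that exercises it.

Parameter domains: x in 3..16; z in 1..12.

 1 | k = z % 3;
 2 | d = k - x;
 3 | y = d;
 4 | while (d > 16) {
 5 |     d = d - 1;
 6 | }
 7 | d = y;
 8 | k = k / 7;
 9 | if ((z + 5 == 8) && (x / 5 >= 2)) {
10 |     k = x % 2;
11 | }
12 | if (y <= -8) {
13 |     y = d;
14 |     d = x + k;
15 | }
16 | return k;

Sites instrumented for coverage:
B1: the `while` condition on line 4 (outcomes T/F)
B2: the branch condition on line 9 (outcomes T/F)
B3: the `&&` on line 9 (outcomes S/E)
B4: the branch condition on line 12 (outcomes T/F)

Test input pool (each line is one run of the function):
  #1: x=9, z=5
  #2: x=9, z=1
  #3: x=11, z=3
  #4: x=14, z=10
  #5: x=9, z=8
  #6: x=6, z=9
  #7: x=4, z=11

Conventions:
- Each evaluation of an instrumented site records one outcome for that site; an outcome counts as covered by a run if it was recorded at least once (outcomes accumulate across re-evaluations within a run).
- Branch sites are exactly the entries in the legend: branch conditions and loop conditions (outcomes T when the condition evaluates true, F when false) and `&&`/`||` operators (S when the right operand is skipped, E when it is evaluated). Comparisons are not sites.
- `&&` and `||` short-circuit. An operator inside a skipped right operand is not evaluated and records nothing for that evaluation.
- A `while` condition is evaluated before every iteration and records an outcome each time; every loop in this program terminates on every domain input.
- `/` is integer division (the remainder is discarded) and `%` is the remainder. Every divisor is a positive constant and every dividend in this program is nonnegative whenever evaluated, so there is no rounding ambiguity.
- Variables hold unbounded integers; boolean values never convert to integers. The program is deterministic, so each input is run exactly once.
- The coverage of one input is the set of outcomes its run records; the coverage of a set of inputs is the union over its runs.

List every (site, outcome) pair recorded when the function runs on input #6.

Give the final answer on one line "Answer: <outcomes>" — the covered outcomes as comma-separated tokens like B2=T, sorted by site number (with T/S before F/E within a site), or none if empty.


Simulating input #6 (x=6, z=9) step by step:
  B1->F, B3->S, B2->F, B4->F
as a set, this run covers: B1=F, B2=F, B3=S, B4=F
Answer: B1=F, B2=F, B3=S, B4=F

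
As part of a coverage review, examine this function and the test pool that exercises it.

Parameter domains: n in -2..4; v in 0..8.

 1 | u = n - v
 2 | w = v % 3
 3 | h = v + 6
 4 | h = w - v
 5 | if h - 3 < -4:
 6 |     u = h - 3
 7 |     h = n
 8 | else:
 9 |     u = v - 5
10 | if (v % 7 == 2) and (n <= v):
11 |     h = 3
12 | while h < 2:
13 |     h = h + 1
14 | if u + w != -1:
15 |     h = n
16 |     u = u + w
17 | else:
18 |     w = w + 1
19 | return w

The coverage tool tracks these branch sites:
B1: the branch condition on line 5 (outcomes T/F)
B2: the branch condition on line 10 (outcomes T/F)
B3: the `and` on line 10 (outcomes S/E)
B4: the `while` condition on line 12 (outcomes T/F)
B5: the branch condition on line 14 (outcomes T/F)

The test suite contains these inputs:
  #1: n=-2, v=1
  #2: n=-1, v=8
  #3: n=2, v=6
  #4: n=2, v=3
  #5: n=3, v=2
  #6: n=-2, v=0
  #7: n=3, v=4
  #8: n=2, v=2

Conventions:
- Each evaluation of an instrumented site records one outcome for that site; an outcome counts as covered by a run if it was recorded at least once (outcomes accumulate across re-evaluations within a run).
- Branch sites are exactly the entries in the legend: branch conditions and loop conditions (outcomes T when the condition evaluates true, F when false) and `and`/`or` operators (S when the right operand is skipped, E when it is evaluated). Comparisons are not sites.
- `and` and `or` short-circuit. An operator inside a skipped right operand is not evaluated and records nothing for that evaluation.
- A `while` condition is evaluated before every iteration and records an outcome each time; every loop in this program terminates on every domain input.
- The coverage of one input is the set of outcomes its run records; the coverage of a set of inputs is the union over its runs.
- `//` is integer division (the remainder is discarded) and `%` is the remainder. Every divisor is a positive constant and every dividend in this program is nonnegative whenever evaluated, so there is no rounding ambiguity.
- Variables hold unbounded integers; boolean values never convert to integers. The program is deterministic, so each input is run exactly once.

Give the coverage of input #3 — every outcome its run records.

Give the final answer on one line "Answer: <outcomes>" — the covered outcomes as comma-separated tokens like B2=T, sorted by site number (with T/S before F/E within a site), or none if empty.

Running input #3 (n=2, v=6), event by event:
  B1->T, B3->S, B2->F, B4->F, B5->T
collecting distinct outcomes: B1=T, B2=F, B3=S, B4=F, B5=T

Answer: B1=T, B2=F, B3=S, B4=F, B5=T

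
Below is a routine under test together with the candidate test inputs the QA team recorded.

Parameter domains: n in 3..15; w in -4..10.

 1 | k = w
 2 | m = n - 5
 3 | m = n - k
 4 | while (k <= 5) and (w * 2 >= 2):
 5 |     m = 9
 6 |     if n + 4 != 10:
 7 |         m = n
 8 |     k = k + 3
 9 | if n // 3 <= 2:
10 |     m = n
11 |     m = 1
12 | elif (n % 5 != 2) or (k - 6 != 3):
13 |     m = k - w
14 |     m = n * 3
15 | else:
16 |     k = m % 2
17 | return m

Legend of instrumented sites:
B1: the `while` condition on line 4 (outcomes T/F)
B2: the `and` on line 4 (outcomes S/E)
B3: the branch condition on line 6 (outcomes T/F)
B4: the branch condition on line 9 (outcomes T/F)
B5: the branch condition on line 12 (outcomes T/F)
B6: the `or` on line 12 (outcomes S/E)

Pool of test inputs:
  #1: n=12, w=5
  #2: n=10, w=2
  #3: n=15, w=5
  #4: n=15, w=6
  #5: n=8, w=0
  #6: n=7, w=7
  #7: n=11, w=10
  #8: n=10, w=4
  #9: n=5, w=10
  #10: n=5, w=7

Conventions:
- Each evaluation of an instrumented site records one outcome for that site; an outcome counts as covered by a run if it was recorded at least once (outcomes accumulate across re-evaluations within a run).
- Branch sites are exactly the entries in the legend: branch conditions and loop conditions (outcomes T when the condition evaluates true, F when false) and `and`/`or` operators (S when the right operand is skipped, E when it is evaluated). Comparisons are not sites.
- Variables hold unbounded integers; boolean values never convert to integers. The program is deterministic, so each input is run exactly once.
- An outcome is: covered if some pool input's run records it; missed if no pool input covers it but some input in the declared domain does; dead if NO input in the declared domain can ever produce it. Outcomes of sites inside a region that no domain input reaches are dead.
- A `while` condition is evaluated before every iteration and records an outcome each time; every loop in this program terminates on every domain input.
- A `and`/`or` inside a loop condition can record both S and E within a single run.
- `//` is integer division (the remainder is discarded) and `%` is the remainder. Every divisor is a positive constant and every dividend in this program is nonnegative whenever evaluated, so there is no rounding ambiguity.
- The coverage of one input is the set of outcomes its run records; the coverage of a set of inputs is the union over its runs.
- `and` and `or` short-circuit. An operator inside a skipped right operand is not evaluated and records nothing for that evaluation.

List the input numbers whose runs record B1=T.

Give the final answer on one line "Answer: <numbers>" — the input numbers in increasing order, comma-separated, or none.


input #1 (n=12, w=5): produces B1=T
input #2 (n=10, w=2): produces B1=T
input #3 (n=15, w=5): produces B1=T
input #4 (n=15, w=6): does not produce B1=T
input #5 (n=8, w=0): does not produce B1=T
input #6 (n=7, w=7): does not produce B1=T
input #7 (n=11, w=10): does not produce B1=T
input #8 (n=10, w=4): produces B1=T
input #9 (n=5, w=10): does not produce B1=T
input #10 (n=5, w=7): does not produce B1=T
Answer: 1, 2, 3, 8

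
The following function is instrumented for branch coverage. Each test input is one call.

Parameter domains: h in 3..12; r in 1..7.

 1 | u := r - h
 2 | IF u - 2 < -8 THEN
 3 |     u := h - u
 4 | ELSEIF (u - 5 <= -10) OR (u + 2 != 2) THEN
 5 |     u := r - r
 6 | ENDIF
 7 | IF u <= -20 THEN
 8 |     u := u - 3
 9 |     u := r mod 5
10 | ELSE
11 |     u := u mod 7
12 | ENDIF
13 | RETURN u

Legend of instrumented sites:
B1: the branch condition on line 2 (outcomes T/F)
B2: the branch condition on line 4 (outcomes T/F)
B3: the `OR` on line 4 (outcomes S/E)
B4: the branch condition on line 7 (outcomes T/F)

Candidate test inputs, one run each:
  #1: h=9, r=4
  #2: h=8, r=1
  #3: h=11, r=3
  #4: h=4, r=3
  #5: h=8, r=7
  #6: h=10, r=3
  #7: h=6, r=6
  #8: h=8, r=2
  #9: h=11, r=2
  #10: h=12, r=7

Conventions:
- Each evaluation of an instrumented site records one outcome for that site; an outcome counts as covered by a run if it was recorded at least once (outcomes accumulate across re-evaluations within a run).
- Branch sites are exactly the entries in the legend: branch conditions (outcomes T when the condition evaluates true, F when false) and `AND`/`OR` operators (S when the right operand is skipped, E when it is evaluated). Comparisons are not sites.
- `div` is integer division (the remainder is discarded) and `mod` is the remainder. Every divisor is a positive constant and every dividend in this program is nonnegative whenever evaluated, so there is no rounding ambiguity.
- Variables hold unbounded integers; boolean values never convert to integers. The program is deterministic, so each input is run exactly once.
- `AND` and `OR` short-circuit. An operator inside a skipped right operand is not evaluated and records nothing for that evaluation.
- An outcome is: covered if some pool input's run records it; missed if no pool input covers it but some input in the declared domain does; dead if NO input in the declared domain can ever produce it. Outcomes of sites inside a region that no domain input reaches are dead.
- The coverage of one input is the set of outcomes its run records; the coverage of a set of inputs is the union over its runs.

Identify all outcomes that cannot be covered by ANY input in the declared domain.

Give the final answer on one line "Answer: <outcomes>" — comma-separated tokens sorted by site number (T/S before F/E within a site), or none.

exhaustive pass over the 70-input domain:
  B4=T: zero occurrences over every domain input -> dead
  reachable outcomes have witnesses, e.g. B1=T (e.g. h=8, r=1), B1=F (e.g. h=3, r=1), B2=T (e.g. h=3, r=1), B2=F (e.g. h=3, r=3)

Answer: B4=T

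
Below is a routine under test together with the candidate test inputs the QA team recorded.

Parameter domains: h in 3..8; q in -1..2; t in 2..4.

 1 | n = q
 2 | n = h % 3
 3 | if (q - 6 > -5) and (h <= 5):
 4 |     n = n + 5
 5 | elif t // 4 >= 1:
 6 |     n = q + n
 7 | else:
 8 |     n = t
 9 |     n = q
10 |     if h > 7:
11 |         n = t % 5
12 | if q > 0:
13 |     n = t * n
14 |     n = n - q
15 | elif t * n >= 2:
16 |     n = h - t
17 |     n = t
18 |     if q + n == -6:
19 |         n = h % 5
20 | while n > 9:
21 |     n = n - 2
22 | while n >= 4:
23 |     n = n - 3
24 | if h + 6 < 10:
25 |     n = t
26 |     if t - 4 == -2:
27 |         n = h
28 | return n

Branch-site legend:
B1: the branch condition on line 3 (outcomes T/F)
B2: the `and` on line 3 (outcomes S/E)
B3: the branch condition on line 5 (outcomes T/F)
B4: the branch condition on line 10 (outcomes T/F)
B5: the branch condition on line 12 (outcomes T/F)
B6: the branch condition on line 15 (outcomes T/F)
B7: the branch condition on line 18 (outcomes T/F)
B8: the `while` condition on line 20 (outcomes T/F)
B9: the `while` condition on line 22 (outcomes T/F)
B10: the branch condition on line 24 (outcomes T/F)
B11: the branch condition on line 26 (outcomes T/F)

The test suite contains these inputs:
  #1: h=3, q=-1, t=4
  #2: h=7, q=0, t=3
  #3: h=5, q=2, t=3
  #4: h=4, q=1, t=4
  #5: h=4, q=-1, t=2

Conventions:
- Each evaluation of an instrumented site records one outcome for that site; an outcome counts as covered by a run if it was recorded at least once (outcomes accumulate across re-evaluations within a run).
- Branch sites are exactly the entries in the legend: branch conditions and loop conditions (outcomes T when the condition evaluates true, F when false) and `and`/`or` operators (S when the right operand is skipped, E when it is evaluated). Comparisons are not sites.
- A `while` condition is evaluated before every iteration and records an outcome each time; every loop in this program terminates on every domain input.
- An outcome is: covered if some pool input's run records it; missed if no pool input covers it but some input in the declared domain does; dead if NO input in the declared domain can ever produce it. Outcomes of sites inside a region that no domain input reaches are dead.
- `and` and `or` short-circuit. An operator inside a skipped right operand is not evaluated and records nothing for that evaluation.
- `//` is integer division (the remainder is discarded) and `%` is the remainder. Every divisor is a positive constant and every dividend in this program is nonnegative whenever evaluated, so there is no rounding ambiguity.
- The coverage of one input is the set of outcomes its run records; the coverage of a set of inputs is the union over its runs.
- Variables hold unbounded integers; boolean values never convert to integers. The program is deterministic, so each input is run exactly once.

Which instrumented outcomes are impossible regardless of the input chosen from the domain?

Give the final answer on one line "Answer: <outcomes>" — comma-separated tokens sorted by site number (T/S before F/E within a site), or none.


running all 72 domain inputs and tallying outcomes:
  B7=T: zero occurrences over every domain input -> dead
  reachable outcomes have witnesses, e.g. B1=T (e.g. h=3, q=2, t=2), B1=F (e.g. h=3, q=-1, t=2), B2=S (e.g. h=3, q=-1, t=2), B2=E (e.g. h=3, q=2, t=2)
Answer: B7=T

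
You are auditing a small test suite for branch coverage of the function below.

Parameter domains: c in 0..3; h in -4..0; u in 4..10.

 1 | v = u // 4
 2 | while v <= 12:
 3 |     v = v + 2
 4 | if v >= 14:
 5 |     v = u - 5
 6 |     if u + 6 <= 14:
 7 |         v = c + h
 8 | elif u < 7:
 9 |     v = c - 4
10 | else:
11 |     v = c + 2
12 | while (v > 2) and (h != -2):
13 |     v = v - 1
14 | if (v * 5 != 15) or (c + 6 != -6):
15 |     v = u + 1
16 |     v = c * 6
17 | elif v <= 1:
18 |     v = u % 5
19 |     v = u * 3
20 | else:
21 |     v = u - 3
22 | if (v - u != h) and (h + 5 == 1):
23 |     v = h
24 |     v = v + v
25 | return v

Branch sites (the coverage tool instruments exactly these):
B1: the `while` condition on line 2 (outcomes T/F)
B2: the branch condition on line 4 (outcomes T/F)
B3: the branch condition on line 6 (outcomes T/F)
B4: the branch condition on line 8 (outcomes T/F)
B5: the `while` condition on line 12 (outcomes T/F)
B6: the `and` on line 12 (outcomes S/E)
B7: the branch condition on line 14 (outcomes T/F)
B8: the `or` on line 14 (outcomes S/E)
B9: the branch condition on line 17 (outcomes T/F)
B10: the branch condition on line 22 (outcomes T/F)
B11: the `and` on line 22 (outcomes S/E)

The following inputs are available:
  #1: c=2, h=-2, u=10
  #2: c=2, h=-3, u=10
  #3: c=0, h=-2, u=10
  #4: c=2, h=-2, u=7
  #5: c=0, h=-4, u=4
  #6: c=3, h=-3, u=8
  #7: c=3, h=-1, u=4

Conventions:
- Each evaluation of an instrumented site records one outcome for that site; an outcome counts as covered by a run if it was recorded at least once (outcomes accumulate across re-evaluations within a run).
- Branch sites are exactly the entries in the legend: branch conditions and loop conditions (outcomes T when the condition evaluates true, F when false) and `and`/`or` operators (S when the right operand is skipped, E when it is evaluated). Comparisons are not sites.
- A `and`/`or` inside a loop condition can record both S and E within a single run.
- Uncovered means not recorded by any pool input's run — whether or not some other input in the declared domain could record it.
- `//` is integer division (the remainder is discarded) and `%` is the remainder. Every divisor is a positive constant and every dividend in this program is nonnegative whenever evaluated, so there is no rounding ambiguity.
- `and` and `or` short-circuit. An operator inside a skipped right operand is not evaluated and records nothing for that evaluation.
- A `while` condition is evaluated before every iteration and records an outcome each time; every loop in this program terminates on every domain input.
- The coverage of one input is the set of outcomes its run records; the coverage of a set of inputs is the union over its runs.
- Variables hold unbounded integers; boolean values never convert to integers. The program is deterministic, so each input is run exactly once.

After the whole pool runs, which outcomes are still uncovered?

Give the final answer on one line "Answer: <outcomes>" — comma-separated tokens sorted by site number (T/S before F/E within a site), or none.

run #1 (c=2, h=-2, u=10) runs B1->T, B1->T, B1->T, B1->T, B1->T, B1->T, B1->F, B2->T, B3->F, B6->E, B5->F, B8->S, B7->T, B11->E, ...; records B1=T, B1=F, B2=T, B3=F, B5=F, B6=E, B7=T, B8=S, B10=F, B11=E
run #2 (c=2, h=-3, u=10) runs B1->T, B1->T, B1->T, B1->T, B1->T, B1->T, B1->F, B2->T, B3->F, B6->E, B5->T, B6->E, B5->T, B6->E, ...; records B1=T, B1=F, B2=T, B3=F, B5=T, B5=F, B6=S, B6=E, B7=T, B8=S, B10=F, B11=E
run #3 (c=0, h=-2, u=10) runs B1->T, B1->T, B1->T, B1->T, B1->T, B1->T, B1->F, B2->T, B3->F, B6->E, B5->F, B8->S, B7->T, B11->E, ...; records B1=T, B1=F, B2=T, B3=F, B5=F, B6=E, B7=T, B8=S, B10=F, B11=E
run #4 (c=2, h=-2, u=7) runs B1->T, B1->T, B1->T, B1->T, B1->T, B1->T, B1->F, B2->F, B4->F, B6->E, B5->F, B8->S, B7->T, B11->E, ...; records B1=T, B1=F, B2=F, B4=F, B5=F, B6=E, B7=T, B8=S, B10=F, B11=E
run #5 (c=0, h=-4, u=4) runs B1->T, B1->T, B1->T, B1->T, B1->T, B1->T, B1->F, B2->F, B4->T, B6->S, B5->F, B8->S, B7->T, B11->S, ...; records B1=T, B1=F, B2=F, B4=T, B5=F, B6=S, B7=T, B8=S, B10=F, B11=S
run #6 (c=3, h=-3, u=8) runs B1->T, B1->T, B1->T, B1->T, B1->T, B1->T, B1->F, B2->T, B3->T, B6->S, B5->F, B8->S, B7->T, B11->E, ...; records B1=T, B1=F, B2=T, B3=T, B5=F, B6=S, B7=T, B8=S, B10=F, B11=E
run #7 (c=3, h=-1, u=4) runs B1->T, B1->T, B1->T, B1->T, B1->T, B1->T, B1->F, B2->F, B4->T, B6->S, B5->F, B8->S, B7->T, B11->E, ...; records B1=T, B1=F, B2=F, B4=T, B5=F, B6=S, B7=T, B8=S, B10=F, B11=E
union over the pool: B1=T, B1=F, B2=T, B2=F, B3=T, B3=F, B4=T, B4=F, B5=T, B5=F, B6=S, B6=E, B7=T, B8=S, B10=F, B11=S, B11=E
uncovered (5 of 22): B7=F, B8=E, B9=T, B9=F, B10=T

Answer: B7=F, B8=E, B9=T, B9=F, B10=T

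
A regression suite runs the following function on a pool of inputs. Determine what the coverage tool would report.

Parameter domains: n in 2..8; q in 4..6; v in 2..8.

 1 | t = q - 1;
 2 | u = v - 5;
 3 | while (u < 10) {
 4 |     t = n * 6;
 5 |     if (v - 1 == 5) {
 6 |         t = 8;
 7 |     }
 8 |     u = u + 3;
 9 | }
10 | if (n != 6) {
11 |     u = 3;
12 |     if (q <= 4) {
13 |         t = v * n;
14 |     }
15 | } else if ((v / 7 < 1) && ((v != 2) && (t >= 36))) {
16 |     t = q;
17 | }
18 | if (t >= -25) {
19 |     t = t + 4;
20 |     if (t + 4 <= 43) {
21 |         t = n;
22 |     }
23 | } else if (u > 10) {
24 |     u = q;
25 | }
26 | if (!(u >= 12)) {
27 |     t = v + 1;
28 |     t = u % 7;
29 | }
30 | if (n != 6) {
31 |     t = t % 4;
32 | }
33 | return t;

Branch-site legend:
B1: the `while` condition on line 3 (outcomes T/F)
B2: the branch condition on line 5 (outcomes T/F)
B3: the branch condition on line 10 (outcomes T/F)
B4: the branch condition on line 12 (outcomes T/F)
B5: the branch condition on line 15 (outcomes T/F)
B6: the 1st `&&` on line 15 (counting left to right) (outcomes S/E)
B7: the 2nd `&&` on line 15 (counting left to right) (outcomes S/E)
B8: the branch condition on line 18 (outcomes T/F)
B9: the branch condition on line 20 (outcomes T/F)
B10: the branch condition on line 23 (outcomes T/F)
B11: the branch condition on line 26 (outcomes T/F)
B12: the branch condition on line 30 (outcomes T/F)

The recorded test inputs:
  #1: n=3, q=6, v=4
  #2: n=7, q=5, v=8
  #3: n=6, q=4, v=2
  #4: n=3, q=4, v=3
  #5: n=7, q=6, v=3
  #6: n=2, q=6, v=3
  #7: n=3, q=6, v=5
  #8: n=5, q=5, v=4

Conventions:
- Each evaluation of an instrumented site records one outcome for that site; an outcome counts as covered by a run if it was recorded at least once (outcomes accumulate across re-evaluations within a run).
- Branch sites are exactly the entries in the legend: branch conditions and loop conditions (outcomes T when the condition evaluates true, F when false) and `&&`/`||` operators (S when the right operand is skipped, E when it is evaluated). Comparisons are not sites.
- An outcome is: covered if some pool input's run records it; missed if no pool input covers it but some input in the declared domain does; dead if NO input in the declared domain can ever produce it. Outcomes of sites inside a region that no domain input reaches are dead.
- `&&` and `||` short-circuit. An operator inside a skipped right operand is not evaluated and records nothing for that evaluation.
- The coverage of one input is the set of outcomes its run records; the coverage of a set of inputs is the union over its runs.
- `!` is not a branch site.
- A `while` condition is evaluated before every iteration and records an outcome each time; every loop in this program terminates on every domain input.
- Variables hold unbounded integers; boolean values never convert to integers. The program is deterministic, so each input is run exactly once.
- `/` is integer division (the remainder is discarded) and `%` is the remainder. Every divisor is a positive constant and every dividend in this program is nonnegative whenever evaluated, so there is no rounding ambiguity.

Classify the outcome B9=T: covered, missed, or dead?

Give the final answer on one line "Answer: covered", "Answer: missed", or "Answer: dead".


B9=T is recorded by pool input(s) 1, 4, 6, 7, 8 -> covered
Answer: covered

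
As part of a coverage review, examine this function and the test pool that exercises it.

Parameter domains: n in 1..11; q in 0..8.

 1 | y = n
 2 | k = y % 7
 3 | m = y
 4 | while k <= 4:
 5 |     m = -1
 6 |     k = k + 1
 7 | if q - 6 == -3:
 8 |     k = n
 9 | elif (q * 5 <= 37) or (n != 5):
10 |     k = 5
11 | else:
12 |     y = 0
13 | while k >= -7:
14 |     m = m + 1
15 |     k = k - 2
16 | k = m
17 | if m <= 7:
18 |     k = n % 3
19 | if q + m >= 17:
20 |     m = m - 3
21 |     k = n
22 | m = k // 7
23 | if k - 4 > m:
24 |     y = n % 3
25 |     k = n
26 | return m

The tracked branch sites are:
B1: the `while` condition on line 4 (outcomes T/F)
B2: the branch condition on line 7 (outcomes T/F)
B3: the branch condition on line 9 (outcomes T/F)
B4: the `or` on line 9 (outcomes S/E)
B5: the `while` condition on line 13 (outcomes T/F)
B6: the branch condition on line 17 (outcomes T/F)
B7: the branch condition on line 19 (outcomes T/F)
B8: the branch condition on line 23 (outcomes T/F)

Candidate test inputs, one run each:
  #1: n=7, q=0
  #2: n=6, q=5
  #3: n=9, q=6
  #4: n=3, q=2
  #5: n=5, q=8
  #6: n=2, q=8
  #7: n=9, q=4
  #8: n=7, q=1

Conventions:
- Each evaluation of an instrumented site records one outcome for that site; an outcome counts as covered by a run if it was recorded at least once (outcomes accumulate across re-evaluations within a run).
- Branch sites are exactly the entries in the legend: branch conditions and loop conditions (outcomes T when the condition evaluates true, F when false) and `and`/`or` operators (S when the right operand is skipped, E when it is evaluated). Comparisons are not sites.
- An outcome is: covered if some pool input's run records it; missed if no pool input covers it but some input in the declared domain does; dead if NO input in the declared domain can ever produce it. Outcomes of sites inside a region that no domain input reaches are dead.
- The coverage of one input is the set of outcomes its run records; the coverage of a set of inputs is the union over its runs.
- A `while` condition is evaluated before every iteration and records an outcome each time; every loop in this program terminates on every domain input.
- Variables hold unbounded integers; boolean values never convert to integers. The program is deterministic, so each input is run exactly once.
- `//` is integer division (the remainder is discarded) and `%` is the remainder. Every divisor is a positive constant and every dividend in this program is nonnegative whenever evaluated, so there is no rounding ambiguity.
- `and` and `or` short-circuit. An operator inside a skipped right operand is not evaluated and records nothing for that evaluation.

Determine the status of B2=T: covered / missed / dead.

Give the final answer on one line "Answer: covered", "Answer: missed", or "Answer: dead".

no pool input records B2=T
but domain input (n=1, q=3) does record it -> reachable, so missed

Answer: missed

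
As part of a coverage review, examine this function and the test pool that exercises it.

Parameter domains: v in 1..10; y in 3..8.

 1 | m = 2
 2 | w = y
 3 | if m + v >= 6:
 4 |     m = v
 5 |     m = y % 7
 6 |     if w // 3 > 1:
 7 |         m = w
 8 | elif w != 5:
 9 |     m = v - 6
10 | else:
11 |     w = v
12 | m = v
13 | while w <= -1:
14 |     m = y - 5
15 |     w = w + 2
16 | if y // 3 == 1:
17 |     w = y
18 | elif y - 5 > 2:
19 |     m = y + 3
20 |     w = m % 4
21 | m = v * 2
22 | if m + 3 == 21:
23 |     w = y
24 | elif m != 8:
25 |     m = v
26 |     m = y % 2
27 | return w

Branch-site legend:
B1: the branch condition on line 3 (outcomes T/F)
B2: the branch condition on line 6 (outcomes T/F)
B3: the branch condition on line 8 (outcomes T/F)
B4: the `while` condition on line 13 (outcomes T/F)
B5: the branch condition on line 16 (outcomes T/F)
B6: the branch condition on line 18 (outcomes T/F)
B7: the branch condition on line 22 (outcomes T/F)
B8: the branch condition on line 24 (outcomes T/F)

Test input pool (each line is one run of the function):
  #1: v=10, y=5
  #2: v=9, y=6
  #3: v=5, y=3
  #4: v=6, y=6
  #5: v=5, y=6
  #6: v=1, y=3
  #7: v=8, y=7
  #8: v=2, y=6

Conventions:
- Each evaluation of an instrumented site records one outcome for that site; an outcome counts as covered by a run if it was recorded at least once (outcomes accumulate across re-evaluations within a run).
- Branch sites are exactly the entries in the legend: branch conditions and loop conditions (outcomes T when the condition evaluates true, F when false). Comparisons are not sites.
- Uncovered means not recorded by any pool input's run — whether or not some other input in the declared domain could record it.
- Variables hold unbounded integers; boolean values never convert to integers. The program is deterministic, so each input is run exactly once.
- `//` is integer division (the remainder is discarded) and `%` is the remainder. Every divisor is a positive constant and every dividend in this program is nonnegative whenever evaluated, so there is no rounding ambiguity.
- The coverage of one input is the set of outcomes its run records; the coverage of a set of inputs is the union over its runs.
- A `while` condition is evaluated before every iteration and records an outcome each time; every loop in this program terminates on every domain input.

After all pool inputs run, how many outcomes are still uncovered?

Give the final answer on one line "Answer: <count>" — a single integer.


#1 (v=10, y=5) -> B1->T, B2->F, B4->F, B5->T, B7->F, B8->T; covered: B1=T, B2=F, B4=F, B5=T, B7=F, B8=T
#2 (v=9, y=6) -> B1->T, B2->T, B4->F, B5->F, B6->F, B7->T; covered: B1=T, B2=T, B4=F, B5=F, B6=F, B7=T
#3 (v=5, y=3) -> B1->T, B2->F, B4->F, B5->T, B7->F, B8->T; covered: B1=T, B2=F, B4=F, B5=T, B7=F, B8=T
#4 (v=6, y=6) -> B1->T, B2->T, B4->F, B5->F, B6->F, B7->F, B8->T; covered: B1=T, B2=T, B4=F, B5=F, B6=F, B7=F, B8=T
#5 (v=5, y=6) -> B1->T, B2->T, B4->F, B5->F, B6->F, B7->F, B8->T; covered: B1=T, B2=T, B4=F, B5=F, B6=F, B7=F, B8=T
#6 (v=1, y=3) -> B1->F, B3->T, B4->F, B5->T, B7->F, B8->T; covered: B1=F, B3=T, B4=F, B5=T, B7=F, B8=T
#7 (v=8, y=7) -> B1->T, B2->T, B4->F, B5->F, B6->F, B7->F, B8->T; covered: B1=T, B2=T, B4=F, B5=F, B6=F, B7=F, B8=T
#8 (v=2, y=6) -> B1->F, B3->T, B4->F, B5->F, B6->F, B7->F, B8->T; covered: B1=F, B3=T, B4=F, B5=F, B6=F, B7=F, B8=T
union over the pool: B1=T, B1=F, B2=T, B2=F, B3=T, B4=F, B5=T, B5=F, B6=F, B7=T, B7=F, B8=T
uncovered (4 of 16): B3=F, B4=T, B6=T, B8=F
Answer: 4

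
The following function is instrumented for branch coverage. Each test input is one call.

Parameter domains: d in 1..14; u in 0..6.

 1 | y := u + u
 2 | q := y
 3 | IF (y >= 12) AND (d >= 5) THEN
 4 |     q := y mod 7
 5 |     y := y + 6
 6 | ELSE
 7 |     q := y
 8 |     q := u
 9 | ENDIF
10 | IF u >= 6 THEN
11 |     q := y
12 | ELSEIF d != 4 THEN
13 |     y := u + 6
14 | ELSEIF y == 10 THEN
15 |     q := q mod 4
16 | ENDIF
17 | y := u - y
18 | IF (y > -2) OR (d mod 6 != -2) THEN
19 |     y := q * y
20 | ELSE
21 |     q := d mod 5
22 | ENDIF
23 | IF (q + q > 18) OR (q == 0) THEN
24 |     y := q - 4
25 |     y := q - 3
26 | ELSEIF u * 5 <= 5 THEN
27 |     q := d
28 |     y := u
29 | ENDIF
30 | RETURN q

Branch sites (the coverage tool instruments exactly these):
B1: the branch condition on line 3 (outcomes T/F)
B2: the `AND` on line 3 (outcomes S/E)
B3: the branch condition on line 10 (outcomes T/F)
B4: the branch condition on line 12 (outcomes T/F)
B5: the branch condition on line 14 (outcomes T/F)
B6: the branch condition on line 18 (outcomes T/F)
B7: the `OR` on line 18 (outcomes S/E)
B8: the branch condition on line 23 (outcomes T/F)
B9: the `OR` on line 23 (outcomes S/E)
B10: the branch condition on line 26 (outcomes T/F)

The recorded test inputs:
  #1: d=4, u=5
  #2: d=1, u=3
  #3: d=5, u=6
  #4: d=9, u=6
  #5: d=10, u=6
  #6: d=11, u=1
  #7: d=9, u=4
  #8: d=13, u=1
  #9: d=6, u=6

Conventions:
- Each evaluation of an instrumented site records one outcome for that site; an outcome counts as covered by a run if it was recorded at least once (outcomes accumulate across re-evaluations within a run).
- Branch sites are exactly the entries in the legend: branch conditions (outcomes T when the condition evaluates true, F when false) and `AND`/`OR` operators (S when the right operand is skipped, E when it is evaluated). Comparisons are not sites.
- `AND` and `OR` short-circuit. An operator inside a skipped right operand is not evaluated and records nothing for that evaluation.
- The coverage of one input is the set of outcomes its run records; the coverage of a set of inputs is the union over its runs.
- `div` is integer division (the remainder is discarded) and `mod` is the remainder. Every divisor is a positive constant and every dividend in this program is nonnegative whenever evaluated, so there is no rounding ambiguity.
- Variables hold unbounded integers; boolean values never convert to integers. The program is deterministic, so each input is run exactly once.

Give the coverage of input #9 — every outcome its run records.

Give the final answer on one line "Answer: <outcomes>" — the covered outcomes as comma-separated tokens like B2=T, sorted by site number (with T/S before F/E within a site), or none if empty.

Simulating input #9 (d=6, u=6) step by step:
  B2->E, B1->T, B3->T, B7->E, B6->T, B9->S, B8->T
as a set, this run covers: B1=T, B2=E, B3=T, B6=T, B7=E, B8=T, B9=S

Answer: B1=T, B2=E, B3=T, B6=T, B7=E, B8=T, B9=S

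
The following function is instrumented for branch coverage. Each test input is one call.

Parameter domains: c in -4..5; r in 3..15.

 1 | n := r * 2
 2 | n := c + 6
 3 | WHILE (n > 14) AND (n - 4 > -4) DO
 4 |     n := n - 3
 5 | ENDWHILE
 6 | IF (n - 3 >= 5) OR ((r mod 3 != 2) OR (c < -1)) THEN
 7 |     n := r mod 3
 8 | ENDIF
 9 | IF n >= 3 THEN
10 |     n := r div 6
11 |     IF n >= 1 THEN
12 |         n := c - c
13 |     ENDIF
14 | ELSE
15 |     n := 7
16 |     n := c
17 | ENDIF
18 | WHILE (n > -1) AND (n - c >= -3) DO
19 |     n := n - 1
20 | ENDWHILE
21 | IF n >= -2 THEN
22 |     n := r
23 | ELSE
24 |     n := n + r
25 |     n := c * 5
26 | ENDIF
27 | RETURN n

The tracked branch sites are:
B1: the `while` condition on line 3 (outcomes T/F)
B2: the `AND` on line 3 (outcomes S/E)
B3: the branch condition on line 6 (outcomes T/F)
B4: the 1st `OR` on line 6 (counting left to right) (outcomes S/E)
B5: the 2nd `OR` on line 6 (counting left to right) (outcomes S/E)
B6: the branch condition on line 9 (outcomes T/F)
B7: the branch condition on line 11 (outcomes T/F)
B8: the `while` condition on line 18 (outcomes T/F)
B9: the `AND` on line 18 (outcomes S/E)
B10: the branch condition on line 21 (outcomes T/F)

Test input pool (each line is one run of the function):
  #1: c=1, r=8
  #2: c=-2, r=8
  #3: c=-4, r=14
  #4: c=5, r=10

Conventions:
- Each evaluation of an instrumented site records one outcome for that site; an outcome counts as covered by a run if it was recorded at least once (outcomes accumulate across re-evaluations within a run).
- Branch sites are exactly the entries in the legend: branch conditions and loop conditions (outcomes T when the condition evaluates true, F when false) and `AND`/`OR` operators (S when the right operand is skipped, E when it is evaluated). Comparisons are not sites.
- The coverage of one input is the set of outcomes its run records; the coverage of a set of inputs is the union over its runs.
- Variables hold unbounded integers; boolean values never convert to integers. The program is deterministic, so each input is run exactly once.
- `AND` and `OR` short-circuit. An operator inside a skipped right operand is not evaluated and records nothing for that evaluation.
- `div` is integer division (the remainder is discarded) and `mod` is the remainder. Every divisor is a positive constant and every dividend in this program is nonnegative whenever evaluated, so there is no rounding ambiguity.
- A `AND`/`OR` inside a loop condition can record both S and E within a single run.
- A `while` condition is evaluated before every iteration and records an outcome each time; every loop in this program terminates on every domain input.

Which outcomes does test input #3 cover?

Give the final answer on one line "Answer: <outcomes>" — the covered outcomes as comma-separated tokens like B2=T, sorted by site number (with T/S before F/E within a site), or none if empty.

Simulating input #3 (c=-4, r=14) step by step:
  B2->S, B1->F, B4->E, B5->E, B3->T, B6->F, B9->S, B8->F, B10->F
collecting distinct outcomes: B1=F, B2=S, B3=T, B4=E, B5=E, B6=F, B8=F, B9=S, B10=F

Answer: B1=F, B2=S, B3=T, B4=E, B5=E, B6=F, B8=F, B9=S, B10=F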